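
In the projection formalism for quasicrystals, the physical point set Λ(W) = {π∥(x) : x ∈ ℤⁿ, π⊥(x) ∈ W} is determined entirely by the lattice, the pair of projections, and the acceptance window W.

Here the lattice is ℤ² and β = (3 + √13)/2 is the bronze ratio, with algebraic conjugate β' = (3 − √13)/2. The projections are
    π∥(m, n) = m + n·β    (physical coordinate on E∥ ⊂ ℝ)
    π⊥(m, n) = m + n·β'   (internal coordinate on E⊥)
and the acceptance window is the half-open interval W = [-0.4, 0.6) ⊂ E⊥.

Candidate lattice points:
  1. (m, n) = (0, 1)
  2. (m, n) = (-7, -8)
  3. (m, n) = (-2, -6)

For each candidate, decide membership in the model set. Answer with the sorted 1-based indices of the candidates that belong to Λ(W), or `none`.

1, 3

Compute β' = (3−√13)/2 = -0.302776, so π⊥(m,n) = m -0.302776·n.
[1] lift (0,1): star map gives -0.302776; window check -0.4 ≤ -0.302776 < 0.6 is true → IN Λ
[2] lift (-7,-8): star map gives -4.577795; window check -0.4 ≤ -4.577795 < 0.6 is false → out
[3] lift (-2,-6): star map gives -0.183346; window check -0.4 ≤ -0.183346 < 0.6 is true → IN Λ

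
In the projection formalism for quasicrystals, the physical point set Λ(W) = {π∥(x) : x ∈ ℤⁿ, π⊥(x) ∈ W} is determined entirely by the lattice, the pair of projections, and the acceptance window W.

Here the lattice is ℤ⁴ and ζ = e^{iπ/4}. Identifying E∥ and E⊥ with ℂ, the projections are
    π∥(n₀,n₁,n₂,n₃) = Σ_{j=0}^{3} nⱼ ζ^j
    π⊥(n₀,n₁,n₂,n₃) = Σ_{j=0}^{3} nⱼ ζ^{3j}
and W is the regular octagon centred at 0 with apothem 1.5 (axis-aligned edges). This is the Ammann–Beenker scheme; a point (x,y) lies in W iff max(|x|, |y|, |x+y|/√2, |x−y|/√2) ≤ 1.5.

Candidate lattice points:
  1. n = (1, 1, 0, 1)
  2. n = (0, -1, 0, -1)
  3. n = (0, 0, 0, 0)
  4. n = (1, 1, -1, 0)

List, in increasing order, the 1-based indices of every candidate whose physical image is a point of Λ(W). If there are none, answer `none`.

With ζ = e^{iπ/4} the internal vectors are ζ^0,ζ^3,ζ^6,ζ^9.
#1 (1, 1, 0, 1): internal (1.00000, 1.41421); octagon support 1.70711 vs apothem 1.5 → ∉ W
#2 (0, -1, 0, -1): internal (0.00000, -1.41421); octagon support 1.41421 vs apothem 1.5 → ∈ W
#3 (0, 0, 0, 0): internal (0.00000, 0.00000); octagon support 0.00000 vs apothem 1.5 → ∈ W
#4 (1, 1, -1, 0): internal (0.29289, 1.70711); octagon support 1.70711 vs apothem 1.5 → ∉ W

2, 3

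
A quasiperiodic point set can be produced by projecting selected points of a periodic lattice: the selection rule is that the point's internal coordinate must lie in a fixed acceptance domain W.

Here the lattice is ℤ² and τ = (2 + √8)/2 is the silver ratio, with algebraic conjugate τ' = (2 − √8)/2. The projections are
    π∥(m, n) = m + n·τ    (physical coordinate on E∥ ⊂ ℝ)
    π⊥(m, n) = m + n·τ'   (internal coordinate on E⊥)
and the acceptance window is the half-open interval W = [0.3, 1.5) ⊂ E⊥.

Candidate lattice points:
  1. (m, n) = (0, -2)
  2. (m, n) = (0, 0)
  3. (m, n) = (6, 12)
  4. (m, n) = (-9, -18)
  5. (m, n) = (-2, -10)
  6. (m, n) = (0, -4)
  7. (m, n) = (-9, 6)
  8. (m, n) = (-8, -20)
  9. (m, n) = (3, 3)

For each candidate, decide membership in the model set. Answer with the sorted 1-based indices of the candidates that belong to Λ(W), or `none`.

τ' = (2−√8)/2 ≈ -0.4142.
candidate 1: (m,n)=(0,-2) → π∥ = 0-2·τ ≈ -4.8284, π⊥ = 0-2·τ' ≈ 0.8284 ∈ [0.3, 1.5) ⇒ IN Λ
candidate 2: (m,n)=(0,0) → π∥ = 0+0·τ ≈ 0.0000, π⊥ = 0+0·τ' ≈ 0.0000 ∉ [0.3, 1.5) ⇒ out
candidate 3: (m,n)=(6,12) → π∥ = 6+12·τ ≈ 34.9706, π⊥ = 6+12·τ' ≈ 1.0294 ∈ [0.3, 1.5) ⇒ IN Λ
candidate 4: (m,n)=(-9,-18) → π∥ = -9-18·τ ≈ -52.4558, π⊥ = -9-18·τ' ≈ -1.5442 ∉ [0.3, 1.5) ⇒ out
candidate 5: (m,n)=(-2,-10) → π∥ = -2-10·τ ≈ -26.1421, π⊥ = -2-10·τ' ≈ 2.1421 ∉ [0.3, 1.5) ⇒ out
candidate 6: (m,n)=(0,-4) → π∥ = 0-4·τ ≈ -9.6569, π⊥ = 0-4·τ' ≈ 1.6569 ∉ [0.3, 1.5) ⇒ out
candidate 7: (m,n)=(-9,6) → π∥ = -9+6·τ ≈ 5.4853, π⊥ = -9+6·τ' ≈ -11.4853 ∉ [0.3, 1.5) ⇒ out
candidate 8: (m,n)=(-8,-20) → π∥ = -8-20·τ ≈ -56.2843, π⊥ = -8-20·τ' ≈ 0.2843 ∉ [0.3, 1.5) ⇒ out
candidate 9: (m,n)=(3,3) → π∥ = 3+3·τ ≈ 10.2426, π⊥ = 3+3·τ' ≈ 1.7574 ∉ [0.3, 1.5) ⇒ out

1, 3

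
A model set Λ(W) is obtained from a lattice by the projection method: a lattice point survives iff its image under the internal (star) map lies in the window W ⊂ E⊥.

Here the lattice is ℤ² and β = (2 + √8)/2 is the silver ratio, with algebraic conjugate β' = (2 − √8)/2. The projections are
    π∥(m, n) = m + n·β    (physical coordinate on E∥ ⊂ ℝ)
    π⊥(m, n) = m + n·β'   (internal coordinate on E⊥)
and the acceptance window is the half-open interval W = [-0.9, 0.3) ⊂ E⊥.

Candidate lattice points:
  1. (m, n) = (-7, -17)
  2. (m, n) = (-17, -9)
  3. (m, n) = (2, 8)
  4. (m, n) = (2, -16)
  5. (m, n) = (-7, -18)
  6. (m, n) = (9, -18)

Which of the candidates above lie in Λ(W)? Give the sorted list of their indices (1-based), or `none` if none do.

β' = (2−√8)/2 ≈ -0.414214.
#1 (-7,-17): internal coord -7 + (-17)·β' = +0.041631; +0.041631 ∈ [-0.9, 0.3) → IN Λ
#2 (-17,-9): internal coord -17 + (-9)·β' = -13.272078; -13.272078 ∉ [-0.9, 0.3) → out
#3 (2,8): internal coord 2 + (8)·β' = -1.313708; -1.313708 ∉ [-0.9, 0.3) → out
#4 (2,-16): internal coord 2 + (-16)·β' = +8.627417; +8.627417 ∉ [-0.9, 0.3) → out
#5 (-7,-18): internal coord -7 + (-18)·β' = +0.455844; +0.455844 ∉ [-0.9, 0.3) → out
#6 (9,-18): internal coord 9 + (-18)·β' = +16.455844; +16.455844 ∉ [-0.9, 0.3) → out

1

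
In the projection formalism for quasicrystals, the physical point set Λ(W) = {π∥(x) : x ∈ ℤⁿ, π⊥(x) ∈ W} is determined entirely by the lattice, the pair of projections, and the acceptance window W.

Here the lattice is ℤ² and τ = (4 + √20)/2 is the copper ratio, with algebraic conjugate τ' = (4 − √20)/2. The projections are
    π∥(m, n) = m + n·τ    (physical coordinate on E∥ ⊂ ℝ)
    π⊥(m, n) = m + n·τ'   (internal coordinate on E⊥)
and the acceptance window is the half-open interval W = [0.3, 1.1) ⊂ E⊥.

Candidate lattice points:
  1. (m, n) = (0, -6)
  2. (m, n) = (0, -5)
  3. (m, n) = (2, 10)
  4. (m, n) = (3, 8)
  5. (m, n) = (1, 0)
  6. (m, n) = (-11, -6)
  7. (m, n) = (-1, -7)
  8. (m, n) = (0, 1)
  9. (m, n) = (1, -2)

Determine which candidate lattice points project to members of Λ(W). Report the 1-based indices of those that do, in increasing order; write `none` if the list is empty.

5, 7

τ' = (4−√20)/2 ≈ -0.23607.
[1] lift (0,-6): star map gives 1.41641; window check 0.3 ≤ 1.41641 < 1.1 is false → out
[2] lift (0,-5): star map gives 1.18034; window check 0.3 ≤ 1.18034 < 1.1 is false → out
[3] lift (2,10): star map gives -0.36068; window check 0.3 ≤ -0.36068 < 1.1 is false → out
[4] lift (3,8): star map gives 1.11146; window check 0.3 ≤ 1.11146 < 1.1 is false → out
[5] lift (1,0): star map gives 1.00000; window check 0.3 ≤ 1.00000 < 1.1 is true → IN Λ
[6] lift (-11,-6): star map gives -9.58359; window check 0.3 ≤ -9.58359 < 1.1 is false → out
[7] lift (-1,-7): star map gives 0.65248; window check 0.3 ≤ 0.65248 < 1.1 is true → IN Λ
[8] lift (0,1): star map gives -0.23607; window check 0.3 ≤ -0.23607 < 1.1 is false → out
[9] lift (1,-2): star map gives 1.47214; window check 0.3 ≤ 1.47214 < 1.1 is false → out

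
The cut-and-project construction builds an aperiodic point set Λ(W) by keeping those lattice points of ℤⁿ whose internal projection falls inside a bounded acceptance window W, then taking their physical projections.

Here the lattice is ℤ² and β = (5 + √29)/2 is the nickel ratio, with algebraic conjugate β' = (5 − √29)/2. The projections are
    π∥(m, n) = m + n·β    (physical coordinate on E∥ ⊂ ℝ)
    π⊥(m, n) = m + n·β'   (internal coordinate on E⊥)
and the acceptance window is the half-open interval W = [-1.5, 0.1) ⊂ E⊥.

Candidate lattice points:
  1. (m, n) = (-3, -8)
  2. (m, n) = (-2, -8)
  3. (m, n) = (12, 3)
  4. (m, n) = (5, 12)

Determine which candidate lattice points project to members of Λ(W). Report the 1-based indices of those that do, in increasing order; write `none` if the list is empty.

Numerically β ≈ 5.19258 and β' = −1/β ≈ -0.19258.
[1] lift (-3,-8): star map gives -1.45934; window check -1.5 ≤ -1.45934 < 0.1 is true → IN Λ
[2] lift (-2,-8): star map gives -0.45934; window check -1.5 ≤ -0.45934 < 0.1 is true → IN Λ
[3] lift (12,3): star map gives 11.42225; window check -1.5 ≤ 11.42225 < 0.1 is false → out
[4] lift (5,12): star map gives 2.68901; window check -1.5 ≤ 2.68901 < 0.1 is false → out

1, 2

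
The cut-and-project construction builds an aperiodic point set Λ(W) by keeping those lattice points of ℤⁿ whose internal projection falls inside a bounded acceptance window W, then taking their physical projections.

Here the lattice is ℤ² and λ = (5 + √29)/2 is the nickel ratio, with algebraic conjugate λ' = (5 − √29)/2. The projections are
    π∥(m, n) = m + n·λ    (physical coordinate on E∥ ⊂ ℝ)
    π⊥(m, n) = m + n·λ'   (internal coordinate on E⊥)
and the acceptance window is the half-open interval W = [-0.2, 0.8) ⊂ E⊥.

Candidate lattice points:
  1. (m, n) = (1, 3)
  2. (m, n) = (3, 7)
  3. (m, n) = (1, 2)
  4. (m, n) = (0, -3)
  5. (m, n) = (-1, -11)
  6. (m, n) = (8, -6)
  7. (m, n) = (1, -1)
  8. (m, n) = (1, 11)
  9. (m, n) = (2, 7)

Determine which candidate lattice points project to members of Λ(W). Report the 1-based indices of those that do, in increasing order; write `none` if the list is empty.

1, 3, 4, 9

Numerically λ ≈ 5.19258 and λ' = −1/λ ≈ -0.19258.
[1] lift (1,3): star map gives 0.42225; window check -0.2 ≤ 0.42225 < 0.8 is true → IN Λ
[2] lift (3,7): star map gives 1.65192; window check -0.2 ≤ 1.65192 < 0.8 is false → out
[3] lift (1,2): star map gives 0.61484; window check -0.2 ≤ 0.61484 < 0.8 is true → IN Λ
[4] lift (0,-3): star map gives 0.57775; window check -0.2 ≤ 0.57775 < 0.8 is true → IN Λ
[5] lift (-1,-11): star map gives 1.11841; window check -0.2 ≤ 1.11841 < 0.8 is false → out
[6] lift (8,-6): star map gives 9.15549; window check -0.2 ≤ 9.15549 < 0.8 is false → out
[7] lift (1,-1): star map gives 1.19258; window check -0.2 ≤ 1.19258 < 0.8 is false → out
[8] lift (1,11): star map gives -1.11841; window check -0.2 ≤ -1.11841 < 0.8 is false → out
[9] lift (2,7): star map gives 0.65192; window check -0.2 ≤ 0.65192 < 0.8 is true → IN Λ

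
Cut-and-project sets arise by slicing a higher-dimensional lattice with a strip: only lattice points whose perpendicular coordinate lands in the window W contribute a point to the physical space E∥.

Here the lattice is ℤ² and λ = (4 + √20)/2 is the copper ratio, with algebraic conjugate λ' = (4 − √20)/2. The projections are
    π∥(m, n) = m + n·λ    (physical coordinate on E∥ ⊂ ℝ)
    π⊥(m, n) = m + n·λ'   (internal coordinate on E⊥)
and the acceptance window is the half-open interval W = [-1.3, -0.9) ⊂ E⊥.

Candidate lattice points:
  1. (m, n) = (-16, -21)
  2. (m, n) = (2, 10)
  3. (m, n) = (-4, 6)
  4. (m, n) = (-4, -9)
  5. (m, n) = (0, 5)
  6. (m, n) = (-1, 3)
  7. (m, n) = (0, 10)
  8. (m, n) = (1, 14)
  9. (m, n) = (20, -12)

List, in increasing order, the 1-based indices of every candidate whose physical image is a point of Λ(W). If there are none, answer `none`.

5

Numerically λ ≈ 4.2361 and λ' = −1/λ ≈ -0.2361.
[1] lift (-16,-21): star map gives -11.0426; window check -1.3 ≤ -11.0426 < -0.9 is false → out
[2] lift (2,10): star map gives -0.3607; window check -1.3 ≤ -0.3607 < -0.9 is false → out
[3] lift (-4,6): star map gives -5.4164; window check -1.3 ≤ -5.4164 < -0.9 is false → out
[4] lift (-4,-9): star map gives -1.8754; window check -1.3 ≤ -1.8754 < -0.9 is false → out
[5] lift (0,5): star map gives -1.1803; window check -1.3 ≤ -1.1803 < -0.9 is true → IN Λ
[6] lift (-1,3): star map gives -1.7082; window check -1.3 ≤ -1.7082 < -0.9 is false → out
[7] lift (0,10): star map gives -2.3607; window check -1.3 ≤ -2.3607 < -0.9 is false → out
[8] lift (1,14): star map gives -2.3050; window check -1.3 ≤ -2.3050 < -0.9 is false → out
[9] lift (20,-12): star map gives 22.8328; window check -1.3 ≤ 22.8328 < -0.9 is false → out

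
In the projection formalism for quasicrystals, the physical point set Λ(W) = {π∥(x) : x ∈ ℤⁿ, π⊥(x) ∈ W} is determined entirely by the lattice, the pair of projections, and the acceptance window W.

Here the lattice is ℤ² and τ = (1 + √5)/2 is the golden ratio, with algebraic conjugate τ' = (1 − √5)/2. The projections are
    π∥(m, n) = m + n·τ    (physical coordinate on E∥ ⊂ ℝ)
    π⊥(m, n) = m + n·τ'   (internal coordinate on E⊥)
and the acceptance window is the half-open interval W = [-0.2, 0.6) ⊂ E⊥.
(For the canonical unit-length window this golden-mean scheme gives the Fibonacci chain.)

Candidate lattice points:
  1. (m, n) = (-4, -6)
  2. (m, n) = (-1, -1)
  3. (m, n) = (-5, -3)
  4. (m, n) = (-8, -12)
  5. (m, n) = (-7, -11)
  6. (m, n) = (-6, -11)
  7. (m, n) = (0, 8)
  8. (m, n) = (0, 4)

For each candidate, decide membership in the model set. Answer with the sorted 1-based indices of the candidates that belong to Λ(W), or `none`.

Compute τ' = (1−√5)/2 = -0.61803, so π⊥(m,n) = m -0.61803·n.
candidate 1: (m,n)=(-4,-6) → π∥ = -4-6·τ ≈ -13.70820, π⊥ = -4-6·τ' ≈ -0.29180 ∉ [-0.2, 0.6) ⇒ out
candidate 2: (m,n)=(-1,-1) → π∥ = -1-1·τ ≈ -2.61803, π⊥ = -1-1·τ' ≈ -0.38197 ∉ [-0.2, 0.6) ⇒ out
candidate 3: (m,n)=(-5,-3) → π∥ = -5-3·τ ≈ -9.85410, π⊥ = -5-3·τ' ≈ -3.14590 ∉ [-0.2, 0.6) ⇒ out
candidate 4: (m,n)=(-8,-12) → π∥ = -8-12·τ ≈ -27.41641, π⊥ = -8-12·τ' ≈ -0.58359 ∉ [-0.2, 0.6) ⇒ out
candidate 5: (m,n)=(-7,-11) → π∥ = -7-11·τ ≈ -24.79837, π⊥ = -7-11·τ' ≈ -0.20163 ∉ [-0.2, 0.6) ⇒ out
candidate 6: (m,n)=(-6,-11) → π∥ = -6-11·τ ≈ -23.79837, π⊥ = -6-11·τ' ≈ 0.79837 ∉ [-0.2, 0.6) ⇒ out
candidate 7: (m,n)=(0,8) → π∥ = 0+8·τ ≈ 12.94427, π⊥ = 0+8·τ' ≈ -4.94427 ∉ [-0.2, 0.6) ⇒ out
candidate 8: (m,n)=(0,4) → π∥ = 0+4·τ ≈ 6.47214, π⊥ = 0+4·τ' ≈ -2.47214 ∉ [-0.2, 0.6) ⇒ out

none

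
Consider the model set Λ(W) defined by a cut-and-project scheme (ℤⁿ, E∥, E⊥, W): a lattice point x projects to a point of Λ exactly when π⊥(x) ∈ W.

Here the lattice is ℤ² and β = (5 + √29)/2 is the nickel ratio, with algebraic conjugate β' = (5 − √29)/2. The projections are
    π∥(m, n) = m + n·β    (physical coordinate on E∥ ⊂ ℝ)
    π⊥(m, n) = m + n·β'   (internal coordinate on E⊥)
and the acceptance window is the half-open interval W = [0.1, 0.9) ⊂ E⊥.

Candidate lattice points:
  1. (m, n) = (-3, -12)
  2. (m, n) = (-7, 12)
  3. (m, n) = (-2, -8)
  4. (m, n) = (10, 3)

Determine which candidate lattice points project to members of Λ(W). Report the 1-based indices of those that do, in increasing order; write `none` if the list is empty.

none

β' = (5−√29)/2 ≈ -0.19258.
candidate 1: (m,n)=(-3,-12) → π∥ = -3-12·β ≈ -65.31099, π⊥ = -3-12·β' ≈ -0.68901 ∉ [0.1, 0.9) ⇒ out
candidate 2: (m,n)=(-7,12) → π∥ = -7+12·β ≈ 55.31099, π⊥ = -7+12·β' ≈ -9.31099 ∉ [0.1, 0.9) ⇒ out
candidate 3: (m,n)=(-2,-8) → π∥ = -2-8·β ≈ -43.54066, π⊥ = -2-8·β' ≈ -0.45934 ∉ [0.1, 0.9) ⇒ out
candidate 4: (m,n)=(10,3) → π∥ = 10+3·β ≈ 25.57775, π⊥ = 10+3·β' ≈ 9.42225 ∉ [0.1, 0.9) ⇒ out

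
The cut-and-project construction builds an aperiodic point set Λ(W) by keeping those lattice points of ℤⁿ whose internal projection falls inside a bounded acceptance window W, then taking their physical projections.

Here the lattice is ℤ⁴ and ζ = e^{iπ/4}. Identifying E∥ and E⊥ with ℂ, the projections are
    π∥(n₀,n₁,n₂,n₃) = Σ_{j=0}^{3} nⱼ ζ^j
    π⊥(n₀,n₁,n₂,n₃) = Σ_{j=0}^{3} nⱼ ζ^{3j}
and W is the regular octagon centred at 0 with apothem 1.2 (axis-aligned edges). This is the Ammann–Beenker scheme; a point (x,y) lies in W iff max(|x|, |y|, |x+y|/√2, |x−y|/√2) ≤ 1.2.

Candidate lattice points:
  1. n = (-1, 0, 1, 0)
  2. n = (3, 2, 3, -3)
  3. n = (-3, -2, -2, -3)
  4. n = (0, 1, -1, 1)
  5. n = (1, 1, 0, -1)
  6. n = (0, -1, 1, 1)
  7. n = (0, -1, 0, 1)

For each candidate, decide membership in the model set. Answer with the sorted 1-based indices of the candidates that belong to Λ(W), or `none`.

π⊥(n) = n₀ + n₁ζ³ + n₂ζ⁶ + n₃ζ⁹ where ζ = e^{iπ/4}.
#1 (-1, 0, 1, 0): internal (-1.0000, -1.0000); octagon support 1.4142 vs apothem 1.2 → ∉ W
#2 (3, 2, 3, -3): internal (-0.5355, -3.7071); octagon support 3.7071 vs apothem 1.2 → ∉ W
#3 (-3, -2, -2, -3): internal (-3.7071, -1.5355); octagon support 3.7071 vs apothem 1.2 → ∉ W
#4 (0, 1, -1, 1): internal (0.0000, 2.4142); octagon support 2.4142 vs apothem 1.2 → ∉ W
#5 (1, 1, 0, -1): internal (-0.4142, 0.0000); octagon support 0.4142 vs apothem 1.2 → ∈ W
#6 (0, -1, 1, 1): internal (1.4142, -1.0000); octagon support 1.7071 vs apothem 1.2 → ∉ W
#7 (0, -1, 0, 1): internal (1.4142, 0.0000); octagon support 1.4142 vs apothem 1.2 → ∉ W

5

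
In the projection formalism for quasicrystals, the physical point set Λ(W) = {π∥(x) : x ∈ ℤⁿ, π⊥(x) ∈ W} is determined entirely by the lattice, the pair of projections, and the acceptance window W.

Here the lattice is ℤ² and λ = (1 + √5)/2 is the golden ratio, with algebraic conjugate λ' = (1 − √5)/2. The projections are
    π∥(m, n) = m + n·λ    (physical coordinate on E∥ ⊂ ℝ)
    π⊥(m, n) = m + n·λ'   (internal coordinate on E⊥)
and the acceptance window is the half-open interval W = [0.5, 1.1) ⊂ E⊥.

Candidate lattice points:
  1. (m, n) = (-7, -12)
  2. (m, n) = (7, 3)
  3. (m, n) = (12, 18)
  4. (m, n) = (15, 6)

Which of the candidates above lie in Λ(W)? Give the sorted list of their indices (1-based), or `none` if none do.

Compute λ' = (1−√5)/2 = -0.618034, so π⊥(m,n) = m -0.618034·n.
candidate 1: (m,n)=(-7,-12) → π∥ = -7-12·λ ≈ -26.416408, π⊥ = -7-12·λ' ≈ 0.416408 ∉ [0.5, 1.1) ⇒ out
candidate 2: (m,n)=(7,3) → π∥ = 7+3·λ ≈ 11.854102, π⊥ = 7+3·λ' ≈ 5.145898 ∉ [0.5, 1.1) ⇒ out
candidate 3: (m,n)=(12,18) → π∥ = 12+18·λ ≈ 41.124612, π⊥ = 12+18·λ' ≈ 0.875388 ∈ [0.5, 1.1) ⇒ IN Λ
candidate 4: (m,n)=(15,6) → π∥ = 15+6·λ ≈ 24.708204, π⊥ = 15+6·λ' ≈ 11.291796 ∉ [0.5, 1.1) ⇒ out

3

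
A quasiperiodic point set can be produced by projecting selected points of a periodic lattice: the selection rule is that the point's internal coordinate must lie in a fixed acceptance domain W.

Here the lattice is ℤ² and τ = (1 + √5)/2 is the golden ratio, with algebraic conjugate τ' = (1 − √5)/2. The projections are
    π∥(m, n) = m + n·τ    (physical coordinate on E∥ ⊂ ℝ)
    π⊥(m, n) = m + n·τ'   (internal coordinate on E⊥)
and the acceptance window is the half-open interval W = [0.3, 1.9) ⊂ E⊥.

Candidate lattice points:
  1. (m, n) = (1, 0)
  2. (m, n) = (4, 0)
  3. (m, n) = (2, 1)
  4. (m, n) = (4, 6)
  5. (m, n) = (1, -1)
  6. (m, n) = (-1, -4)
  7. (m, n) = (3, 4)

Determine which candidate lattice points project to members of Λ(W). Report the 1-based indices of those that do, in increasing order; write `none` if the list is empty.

1, 3, 5, 6, 7

Numerically τ ≈ 1.6180 and τ' = −1/τ ≈ -0.6180.
candidate 1: (m,n)=(1,0) → π∥ = 1+0·τ ≈ 1.0000, π⊥ = 1+0·τ' ≈ 1.0000 ∈ [0.3, 1.9) ⇒ IN Λ
candidate 2: (m,n)=(4,0) → π∥ = 4+0·τ ≈ 4.0000, π⊥ = 4+0·τ' ≈ 4.0000 ∉ [0.3, 1.9) ⇒ out
candidate 3: (m,n)=(2,1) → π∥ = 2+1·τ ≈ 3.6180, π⊥ = 2+1·τ' ≈ 1.3820 ∈ [0.3, 1.9) ⇒ IN Λ
candidate 4: (m,n)=(4,6) → π∥ = 4+6·τ ≈ 13.7082, π⊥ = 4+6·τ' ≈ 0.2918 ∉ [0.3, 1.9) ⇒ out
candidate 5: (m,n)=(1,-1) → π∥ = 1-1·τ ≈ -0.6180, π⊥ = 1-1·τ' ≈ 1.6180 ∈ [0.3, 1.9) ⇒ IN Λ
candidate 6: (m,n)=(-1,-4) → π∥ = -1-4·τ ≈ -7.4721, π⊥ = -1-4·τ' ≈ 1.4721 ∈ [0.3, 1.9) ⇒ IN Λ
candidate 7: (m,n)=(3,4) → π∥ = 3+4·τ ≈ 9.4721, π⊥ = 3+4·τ' ≈ 0.5279 ∈ [0.3, 1.9) ⇒ IN Λ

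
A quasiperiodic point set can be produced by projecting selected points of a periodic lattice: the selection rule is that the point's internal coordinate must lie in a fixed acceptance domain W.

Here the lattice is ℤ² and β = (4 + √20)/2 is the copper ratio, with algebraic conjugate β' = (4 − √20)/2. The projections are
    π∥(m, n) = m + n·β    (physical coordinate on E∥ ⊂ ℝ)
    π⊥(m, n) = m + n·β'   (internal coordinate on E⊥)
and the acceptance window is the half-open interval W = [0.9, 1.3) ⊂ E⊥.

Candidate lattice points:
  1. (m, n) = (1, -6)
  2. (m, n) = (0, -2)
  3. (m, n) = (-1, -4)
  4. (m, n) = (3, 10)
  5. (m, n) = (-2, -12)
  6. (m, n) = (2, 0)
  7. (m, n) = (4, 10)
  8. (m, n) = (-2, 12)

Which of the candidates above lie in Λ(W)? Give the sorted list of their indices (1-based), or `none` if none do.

Compute β' = (4−√20)/2 = -0.236068, so π⊥(m,n) = m -0.236068·n.
candidate 1: (m,n)=(1,-6) → π∥ = 1-6·β ≈ -24.416408, π⊥ = 1-6·β' ≈ 2.416408 ∉ [0.9, 1.3) ⇒ out
candidate 2: (m,n)=(0,-2) → π∥ = 0-2·β ≈ -8.472136, π⊥ = 0-2·β' ≈ 0.472136 ∉ [0.9, 1.3) ⇒ out
candidate 3: (m,n)=(-1,-4) → π∥ = -1-4·β ≈ -17.944272, π⊥ = -1-4·β' ≈ -0.055728 ∉ [0.9, 1.3) ⇒ out
candidate 4: (m,n)=(3,10) → π∥ = 3+10·β ≈ 45.360680, π⊥ = 3+10·β' ≈ 0.639320 ∉ [0.9, 1.3) ⇒ out
candidate 5: (m,n)=(-2,-12) → π∥ = -2-12·β ≈ -52.832816, π⊥ = -2-12·β' ≈ 0.832816 ∉ [0.9, 1.3) ⇒ out
candidate 6: (m,n)=(2,0) → π∥ = 2+0·β ≈ 2.000000, π⊥ = 2+0·β' ≈ 2.000000 ∉ [0.9, 1.3) ⇒ out
candidate 7: (m,n)=(4,10) → π∥ = 4+10·β ≈ 46.360680, π⊥ = 4+10·β' ≈ 1.639320 ∉ [0.9, 1.3) ⇒ out
candidate 8: (m,n)=(-2,12) → π∥ = -2+12·β ≈ 48.832816, π⊥ = -2+12·β' ≈ -4.832816 ∉ [0.9, 1.3) ⇒ out

none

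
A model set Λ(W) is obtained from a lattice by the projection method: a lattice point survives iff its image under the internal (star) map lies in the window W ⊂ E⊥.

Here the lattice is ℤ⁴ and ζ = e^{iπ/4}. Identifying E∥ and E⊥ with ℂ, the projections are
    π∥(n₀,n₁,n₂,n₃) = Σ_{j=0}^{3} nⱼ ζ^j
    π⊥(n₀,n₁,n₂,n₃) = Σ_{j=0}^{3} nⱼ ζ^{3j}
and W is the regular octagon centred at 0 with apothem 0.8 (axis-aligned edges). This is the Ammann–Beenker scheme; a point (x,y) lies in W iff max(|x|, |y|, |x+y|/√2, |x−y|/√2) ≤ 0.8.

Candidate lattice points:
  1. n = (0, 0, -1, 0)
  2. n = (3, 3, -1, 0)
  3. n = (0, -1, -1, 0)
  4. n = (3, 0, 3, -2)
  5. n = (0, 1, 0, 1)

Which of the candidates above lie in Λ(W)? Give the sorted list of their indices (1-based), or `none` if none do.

3

Internal map: ζ^{3j} for j=0..3 gives (1,0), (−√2/2,√2/2), (0,−1), (√2/2,√2/2).
#1 (0, 0, -1, 0): internal (0.000000, 1.000000); octagon support 1.000000 vs apothem 0.8 → ∉ W
#2 (3, 3, -1, 0): internal (0.878680, 3.121320); octagon support 3.121320 vs apothem 0.8 → ∉ W
#3 (0, -1, -1, 0): internal (0.707107, 0.292893); octagon support 0.707107 vs apothem 0.8 → ∈ W
#4 (3, 0, 3, -2): internal (1.585786, -4.414214); octagon support 4.414214 vs apothem 0.8 → ∉ W
#5 (0, 1, 0, 1): internal (0.000000, 1.414214); octagon support 1.414214 vs apothem 0.8 → ∉ W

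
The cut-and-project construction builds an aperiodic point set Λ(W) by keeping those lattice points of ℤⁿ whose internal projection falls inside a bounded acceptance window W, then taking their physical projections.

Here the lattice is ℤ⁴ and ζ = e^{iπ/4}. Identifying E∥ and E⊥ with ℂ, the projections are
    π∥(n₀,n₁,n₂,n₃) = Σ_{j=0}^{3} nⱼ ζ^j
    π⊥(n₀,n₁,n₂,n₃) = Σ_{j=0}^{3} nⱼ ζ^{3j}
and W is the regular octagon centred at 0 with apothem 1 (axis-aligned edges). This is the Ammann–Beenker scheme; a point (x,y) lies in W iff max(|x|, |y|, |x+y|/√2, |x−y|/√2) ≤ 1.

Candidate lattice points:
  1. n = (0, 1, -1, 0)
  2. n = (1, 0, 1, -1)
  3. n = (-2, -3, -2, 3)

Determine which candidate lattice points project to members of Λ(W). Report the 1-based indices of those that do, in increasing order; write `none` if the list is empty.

none

Internal map: ζ^{3j} for j=0..3 gives (1,0), (−√2/2,√2/2), (0,−1), (√2/2,√2/2).
#1 (0, 1, -1, 0): internal (-0.707107, 1.707107); octagon support 1.707107 vs apothem 1 → ∉ W
#2 (1, 0, 1, -1): internal (0.292893, -1.707107); octagon support 1.707107 vs apothem 1 → ∉ W
#3 (-2, -3, -2, 3): internal (2.242641, 2.000000); octagon support 3.000000 vs apothem 1 → ∉ W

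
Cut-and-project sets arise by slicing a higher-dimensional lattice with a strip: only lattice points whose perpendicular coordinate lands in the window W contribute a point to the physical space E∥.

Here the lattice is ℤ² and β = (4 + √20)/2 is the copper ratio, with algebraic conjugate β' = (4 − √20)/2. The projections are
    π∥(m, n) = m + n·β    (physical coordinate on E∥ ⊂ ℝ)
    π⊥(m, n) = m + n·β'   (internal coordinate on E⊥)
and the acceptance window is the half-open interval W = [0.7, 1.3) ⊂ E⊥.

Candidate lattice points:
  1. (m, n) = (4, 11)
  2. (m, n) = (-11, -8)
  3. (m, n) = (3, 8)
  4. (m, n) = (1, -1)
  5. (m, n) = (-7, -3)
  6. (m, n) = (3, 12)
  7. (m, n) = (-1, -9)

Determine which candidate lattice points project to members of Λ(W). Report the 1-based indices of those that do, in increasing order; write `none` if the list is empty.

Numerically β ≈ 4.2361 and β' = −1/β ≈ -0.2361.
candidate 1: (m,n)=(4,11) → π∥ = 4+11·β ≈ 50.5967, π⊥ = 4+11·β' ≈ 1.4033 ∉ [0.7, 1.3) ⇒ out
candidate 2: (m,n)=(-11,-8) → π∥ = -11-8·β ≈ -44.8885, π⊥ = -11-8·β' ≈ -9.1115 ∉ [0.7, 1.3) ⇒ out
candidate 3: (m,n)=(3,8) → π∥ = 3+8·β ≈ 36.8885, π⊥ = 3+8·β' ≈ 1.1115 ∈ [0.7, 1.3) ⇒ IN Λ
candidate 4: (m,n)=(1,-1) → π∥ = 1-1·β ≈ -3.2361, π⊥ = 1-1·β' ≈ 1.2361 ∈ [0.7, 1.3) ⇒ IN Λ
candidate 5: (m,n)=(-7,-3) → π∥ = -7-3·β ≈ -19.7082, π⊥ = -7-3·β' ≈ -6.2918 ∉ [0.7, 1.3) ⇒ out
candidate 6: (m,n)=(3,12) → π∥ = 3+12·β ≈ 53.8328, π⊥ = 3+12·β' ≈ 0.1672 ∉ [0.7, 1.3) ⇒ out
candidate 7: (m,n)=(-1,-9) → π∥ = -1-9·β ≈ -39.1246, π⊥ = -1-9·β' ≈ 1.1246 ∈ [0.7, 1.3) ⇒ IN Λ

3, 4, 7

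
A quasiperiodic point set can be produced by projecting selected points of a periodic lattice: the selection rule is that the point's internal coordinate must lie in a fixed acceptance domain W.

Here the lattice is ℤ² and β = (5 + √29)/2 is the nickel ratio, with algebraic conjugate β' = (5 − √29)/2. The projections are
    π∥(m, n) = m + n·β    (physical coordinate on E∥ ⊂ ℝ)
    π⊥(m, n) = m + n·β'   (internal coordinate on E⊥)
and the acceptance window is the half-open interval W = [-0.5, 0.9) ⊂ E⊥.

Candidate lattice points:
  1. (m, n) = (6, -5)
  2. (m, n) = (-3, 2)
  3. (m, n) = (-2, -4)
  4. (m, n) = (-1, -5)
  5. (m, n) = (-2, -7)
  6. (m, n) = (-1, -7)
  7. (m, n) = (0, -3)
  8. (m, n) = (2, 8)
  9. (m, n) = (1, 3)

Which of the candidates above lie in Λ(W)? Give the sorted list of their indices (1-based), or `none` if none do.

Numerically β ≈ 5.19258 and β' = −1/β ≈ -0.19258.
candidate 1: (m,n)=(6,-5) → π∥ = 6-5·β ≈ -19.96291, π⊥ = 6-5·β' ≈ 6.96291 ∉ [-0.5, 0.9) ⇒ out
candidate 2: (m,n)=(-3,2) → π∥ = -3+2·β ≈ 7.38516, π⊥ = -3+2·β' ≈ -3.38516 ∉ [-0.5, 0.9) ⇒ out
candidate 3: (m,n)=(-2,-4) → π∥ = -2-4·β ≈ -22.77033, π⊥ = -2-4·β' ≈ -1.22967 ∉ [-0.5, 0.9) ⇒ out
candidate 4: (m,n)=(-1,-5) → π∥ = -1-5·β ≈ -26.96291, π⊥ = -1-5·β' ≈ -0.03709 ∈ [-0.5, 0.9) ⇒ IN Λ
candidate 5: (m,n)=(-2,-7) → π∥ = -2-7·β ≈ -38.34808, π⊥ = -2-7·β' ≈ -0.65192 ∉ [-0.5, 0.9) ⇒ out
candidate 6: (m,n)=(-1,-7) → π∥ = -1-7·β ≈ -37.34808, π⊥ = -1-7·β' ≈ 0.34808 ∈ [-0.5, 0.9) ⇒ IN Λ
candidate 7: (m,n)=(0,-3) → π∥ = 0-3·β ≈ -15.57775, π⊥ = 0-3·β' ≈ 0.57775 ∈ [-0.5, 0.9) ⇒ IN Λ
candidate 8: (m,n)=(2,8) → π∥ = 2+8·β ≈ 43.54066, π⊥ = 2+8·β' ≈ 0.45934 ∈ [-0.5, 0.9) ⇒ IN Λ
candidate 9: (m,n)=(1,3) → π∥ = 1+3·β ≈ 16.57775, π⊥ = 1+3·β' ≈ 0.42225 ∈ [-0.5, 0.9) ⇒ IN Λ

4, 6, 7, 8, 9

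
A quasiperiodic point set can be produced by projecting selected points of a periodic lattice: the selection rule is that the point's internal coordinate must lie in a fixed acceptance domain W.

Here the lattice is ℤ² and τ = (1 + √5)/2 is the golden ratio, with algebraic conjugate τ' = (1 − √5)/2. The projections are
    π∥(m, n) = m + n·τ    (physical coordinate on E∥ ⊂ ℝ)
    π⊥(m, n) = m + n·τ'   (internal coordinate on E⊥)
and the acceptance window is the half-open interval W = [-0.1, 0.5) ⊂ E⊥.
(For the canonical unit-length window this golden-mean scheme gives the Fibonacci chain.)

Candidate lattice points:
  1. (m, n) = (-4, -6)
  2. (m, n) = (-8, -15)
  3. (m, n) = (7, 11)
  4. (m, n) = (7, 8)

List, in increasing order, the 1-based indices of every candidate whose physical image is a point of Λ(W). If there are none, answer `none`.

3

τ' = (1−√5)/2 ≈ -0.618034.
#1 (-4,-6): internal coord -4 + (-6)·τ' = -0.291796; -0.291796 ∉ [-0.1, 0.5) → out
#2 (-8,-15): internal coord -8 + (-15)·τ' = +1.270510; +1.270510 ∉ [-0.1, 0.5) → out
#3 (7,11): internal coord 7 + (11)·τ' = +0.201626; +0.201626 ∈ [-0.1, 0.5) → IN Λ
#4 (7,8): internal coord 7 + (8)·τ' = +2.055728; +2.055728 ∉ [-0.1, 0.5) → out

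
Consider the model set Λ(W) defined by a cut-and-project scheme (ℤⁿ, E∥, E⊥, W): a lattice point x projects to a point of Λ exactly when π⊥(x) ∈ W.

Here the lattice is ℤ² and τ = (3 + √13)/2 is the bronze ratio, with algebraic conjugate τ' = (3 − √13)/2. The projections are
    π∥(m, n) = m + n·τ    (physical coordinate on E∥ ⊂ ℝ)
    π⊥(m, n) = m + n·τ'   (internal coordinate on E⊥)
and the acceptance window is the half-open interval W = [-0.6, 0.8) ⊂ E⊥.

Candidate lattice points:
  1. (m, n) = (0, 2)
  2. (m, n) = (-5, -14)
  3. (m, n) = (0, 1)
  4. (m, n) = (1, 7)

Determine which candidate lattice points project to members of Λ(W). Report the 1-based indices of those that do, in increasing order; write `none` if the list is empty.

3

τ' = (3−√13)/2 ≈ -0.30278.
#1 (0,2): internal coord 0 + (2)·τ' = -0.60555; -0.60555 ∉ [-0.6, 0.8) → out
#2 (-5,-14): internal coord -5 + (-14)·τ' = -0.76114; -0.76114 ∉ [-0.6, 0.8) → out
#3 (0,1): internal coord 0 + (1)·τ' = -0.30278; -0.30278 ∈ [-0.6, 0.8) → IN Λ
#4 (1,7): internal coord 1 + (7)·τ' = -1.11943; -1.11943 ∉ [-0.6, 0.8) → out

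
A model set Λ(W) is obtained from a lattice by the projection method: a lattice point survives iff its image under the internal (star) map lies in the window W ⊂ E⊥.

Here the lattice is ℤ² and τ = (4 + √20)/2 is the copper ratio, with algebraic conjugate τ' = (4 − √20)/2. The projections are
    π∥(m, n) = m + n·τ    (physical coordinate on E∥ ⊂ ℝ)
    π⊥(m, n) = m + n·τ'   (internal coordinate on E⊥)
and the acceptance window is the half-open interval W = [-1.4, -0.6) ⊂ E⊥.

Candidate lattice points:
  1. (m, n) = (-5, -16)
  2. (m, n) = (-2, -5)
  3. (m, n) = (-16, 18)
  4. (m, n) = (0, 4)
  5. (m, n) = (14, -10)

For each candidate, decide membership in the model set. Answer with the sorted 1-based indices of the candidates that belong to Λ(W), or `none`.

τ' = (4−√20)/2 ≈ -0.236068.
#1 (-5,-16): internal coord -5 + (-16)·τ' = -1.222912; -1.222912 ∈ [-1.4, -0.6) → IN Λ
#2 (-2,-5): internal coord -2 + (-5)·τ' = -0.819660; -0.819660 ∈ [-1.4, -0.6) → IN Λ
#3 (-16,18): internal coord -16 + (18)·τ' = -20.249224; -20.249224 ∉ [-1.4, -0.6) → out
#4 (0,4): internal coord 0 + (4)·τ' = -0.944272; -0.944272 ∈ [-1.4, -0.6) → IN Λ
#5 (14,-10): internal coord 14 + (-10)·τ' = +16.360680; +16.360680 ∉ [-1.4, -0.6) → out

1, 2, 4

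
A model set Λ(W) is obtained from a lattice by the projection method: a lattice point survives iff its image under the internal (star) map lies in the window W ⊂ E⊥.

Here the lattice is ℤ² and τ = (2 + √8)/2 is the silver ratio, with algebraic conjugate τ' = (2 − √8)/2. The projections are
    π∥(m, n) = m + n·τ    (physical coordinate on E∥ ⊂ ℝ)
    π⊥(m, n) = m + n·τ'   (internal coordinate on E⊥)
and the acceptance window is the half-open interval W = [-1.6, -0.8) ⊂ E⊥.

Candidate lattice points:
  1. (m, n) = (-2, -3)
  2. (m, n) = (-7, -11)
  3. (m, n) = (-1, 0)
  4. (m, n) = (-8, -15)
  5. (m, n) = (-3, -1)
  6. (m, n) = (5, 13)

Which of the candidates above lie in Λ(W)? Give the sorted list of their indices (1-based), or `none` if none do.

3

τ' = (2−√8)/2 ≈ -0.4142.
candidate 1: (m,n)=(-2,-3) → π∥ = -2-3·τ ≈ -9.2426, π⊥ = -2-3·τ' ≈ -0.7574 ∉ [-1.6, -0.8) ⇒ out
candidate 2: (m,n)=(-7,-11) → π∥ = -7-11·τ ≈ -33.5563, π⊥ = -7-11·τ' ≈ -2.4437 ∉ [-1.6, -0.8) ⇒ out
candidate 3: (m,n)=(-1,0) → π∥ = -1+0·τ ≈ -1.0000, π⊥ = -1+0·τ' ≈ -1.0000 ∈ [-1.6, -0.8) ⇒ IN Λ
candidate 4: (m,n)=(-8,-15) → π∥ = -8-15·τ ≈ -44.2132, π⊥ = -8-15·τ' ≈ -1.7868 ∉ [-1.6, -0.8) ⇒ out
candidate 5: (m,n)=(-3,-1) → π∥ = -3-1·τ ≈ -5.4142, π⊥ = -3-1·τ' ≈ -2.5858 ∉ [-1.6, -0.8) ⇒ out
candidate 6: (m,n)=(5,13) → π∥ = 5+13·τ ≈ 36.3848, π⊥ = 5+13·τ' ≈ -0.3848 ∉ [-1.6, -0.8) ⇒ out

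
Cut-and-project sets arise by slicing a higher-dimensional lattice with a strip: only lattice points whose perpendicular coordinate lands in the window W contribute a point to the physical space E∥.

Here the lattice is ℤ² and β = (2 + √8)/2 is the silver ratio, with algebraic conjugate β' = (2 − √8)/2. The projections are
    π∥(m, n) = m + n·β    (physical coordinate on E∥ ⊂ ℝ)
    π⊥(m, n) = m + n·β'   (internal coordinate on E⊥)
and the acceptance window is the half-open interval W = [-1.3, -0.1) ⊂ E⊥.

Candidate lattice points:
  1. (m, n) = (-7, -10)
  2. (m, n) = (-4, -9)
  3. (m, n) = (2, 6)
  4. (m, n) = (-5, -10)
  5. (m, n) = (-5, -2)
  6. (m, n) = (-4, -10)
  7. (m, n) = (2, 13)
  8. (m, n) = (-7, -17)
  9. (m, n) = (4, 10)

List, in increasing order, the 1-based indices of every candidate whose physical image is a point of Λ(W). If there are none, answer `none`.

Numerically β ≈ 2.4142 and β' = −1/β ≈ -0.4142.
candidate 1: (m,n)=(-7,-10) → π∥ = -7-10·β ≈ -31.1421, π⊥ = -7-10·β' ≈ -2.8579 ∉ [-1.3, -0.1) ⇒ out
candidate 2: (m,n)=(-4,-9) → π∥ = -4-9·β ≈ -25.7279, π⊥ = -4-9·β' ≈ -0.2721 ∈ [-1.3, -0.1) ⇒ IN Λ
candidate 3: (m,n)=(2,6) → π∥ = 2+6·β ≈ 16.4853, π⊥ = 2+6·β' ≈ -0.4853 ∈ [-1.3, -0.1) ⇒ IN Λ
candidate 4: (m,n)=(-5,-10) → π∥ = -5-10·β ≈ -29.1421, π⊥ = -5-10·β' ≈ -0.8579 ∈ [-1.3, -0.1) ⇒ IN Λ
candidate 5: (m,n)=(-5,-2) → π∥ = -5-2·β ≈ -9.8284, π⊥ = -5-2·β' ≈ -4.1716 ∉ [-1.3, -0.1) ⇒ out
candidate 6: (m,n)=(-4,-10) → π∥ = -4-10·β ≈ -28.1421, π⊥ = -4-10·β' ≈ 0.1421 ∉ [-1.3, -0.1) ⇒ out
candidate 7: (m,n)=(2,13) → π∥ = 2+13·β ≈ 33.3848, π⊥ = 2+13·β' ≈ -3.3848 ∉ [-1.3, -0.1) ⇒ out
candidate 8: (m,n)=(-7,-17) → π∥ = -7-17·β ≈ -48.0416, π⊥ = -7-17·β' ≈ 0.0416 ∉ [-1.3, -0.1) ⇒ out
candidate 9: (m,n)=(4,10) → π∥ = 4+10·β ≈ 28.1421, π⊥ = 4+10·β' ≈ -0.1421 ∈ [-1.3, -0.1) ⇒ IN Λ

2, 3, 4, 9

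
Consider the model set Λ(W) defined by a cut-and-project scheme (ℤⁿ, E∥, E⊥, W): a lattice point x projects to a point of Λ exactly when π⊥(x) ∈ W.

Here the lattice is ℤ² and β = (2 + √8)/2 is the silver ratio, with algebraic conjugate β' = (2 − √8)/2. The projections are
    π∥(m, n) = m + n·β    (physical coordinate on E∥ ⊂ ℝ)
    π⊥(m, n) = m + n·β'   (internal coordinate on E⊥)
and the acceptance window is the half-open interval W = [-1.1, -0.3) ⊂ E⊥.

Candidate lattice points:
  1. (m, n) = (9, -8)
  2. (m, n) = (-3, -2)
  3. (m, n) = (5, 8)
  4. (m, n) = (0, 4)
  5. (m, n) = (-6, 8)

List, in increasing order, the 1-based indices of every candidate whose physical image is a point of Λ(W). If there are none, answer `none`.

none

Compute β' = (2−√8)/2 = -0.41421, so π⊥(m,n) = m -0.41421·n.
[1] lift (9,-8): star map gives 12.31371; window check -1.1 ≤ 12.31371 < -0.3 is false → out
[2] lift (-3,-2): star map gives -2.17157; window check -1.1 ≤ -2.17157 < -0.3 is false → out
[3] lift (5,8): star map gives 1.68629; window check -1.1 ≤ 1.68629 < -0.3 is false → out
[4] lift (0,4): star map gives -1.65685; window check -1.1 ≤ -1.65685 < -0.3 is false → out
[5] lift (-6,8): star map gives -9.31371; window check -1.1 ≤ -9.31371 < -0.3 is false → out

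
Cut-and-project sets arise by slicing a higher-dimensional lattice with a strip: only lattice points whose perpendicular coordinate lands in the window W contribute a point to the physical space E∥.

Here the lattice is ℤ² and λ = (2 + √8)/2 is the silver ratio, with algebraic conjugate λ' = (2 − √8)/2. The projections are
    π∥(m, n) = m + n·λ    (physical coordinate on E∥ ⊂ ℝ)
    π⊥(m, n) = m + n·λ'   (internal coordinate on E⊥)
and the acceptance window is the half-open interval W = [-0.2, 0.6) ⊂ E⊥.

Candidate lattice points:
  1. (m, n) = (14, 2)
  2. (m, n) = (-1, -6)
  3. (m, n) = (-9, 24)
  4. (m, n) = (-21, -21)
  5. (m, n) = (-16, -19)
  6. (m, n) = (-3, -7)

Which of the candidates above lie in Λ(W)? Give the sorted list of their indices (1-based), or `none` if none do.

6

Numerically λ ≈ 2.41421 and λ' = −1/λ ≈ -0.41421.
candidate 1: (m,n)=(14,2) → π∥ = 14+2·λ ≈ 18.82843, π⊥ = 14+2·λ' ≈ 13.17157 ∉ [-0.2, 0.6) ⇒ out
candidate 2: (m,n)=(-1,-6) → π∥ = -1-6·λ ≈ -15.48528, π⊥ = -1-6·λ' ≈ 1.48528 ∉ [-0.2, 0.6) ⇒ out
candidate 3: (m,n)=(-9,24) → π∥ = -9+24·λ ≈ 48.94113, π⊥ = -9+24·λ' ≈ -18.94113 ∉ [-0.2, 0.6) ⇒ out
candidate 4: (m,n)=(-21,-21) → π∥ = -21-21·λ ≈ -71.69848, π⊥ = -21-21·λ' ≈ -12.30152 ∉ [-0.2, 0.6) ⇒ out
candidate 5: (m,n)=(-16,-19) → π∥ = -16-19·λ ≈ -61.87006, π⊥ = -16-19·λ' ≈ -8.12994 ∉ [-0.2, 0.6) ⇒ out
candidate 6: (m,n)=(-3,-7) → π∥ = -3-7·λ ≈ -19.89949, π⊥ = -3-7·λ' ≈ -0.10051 ∈ [-0.2, 0.6) ⇒ IN Λ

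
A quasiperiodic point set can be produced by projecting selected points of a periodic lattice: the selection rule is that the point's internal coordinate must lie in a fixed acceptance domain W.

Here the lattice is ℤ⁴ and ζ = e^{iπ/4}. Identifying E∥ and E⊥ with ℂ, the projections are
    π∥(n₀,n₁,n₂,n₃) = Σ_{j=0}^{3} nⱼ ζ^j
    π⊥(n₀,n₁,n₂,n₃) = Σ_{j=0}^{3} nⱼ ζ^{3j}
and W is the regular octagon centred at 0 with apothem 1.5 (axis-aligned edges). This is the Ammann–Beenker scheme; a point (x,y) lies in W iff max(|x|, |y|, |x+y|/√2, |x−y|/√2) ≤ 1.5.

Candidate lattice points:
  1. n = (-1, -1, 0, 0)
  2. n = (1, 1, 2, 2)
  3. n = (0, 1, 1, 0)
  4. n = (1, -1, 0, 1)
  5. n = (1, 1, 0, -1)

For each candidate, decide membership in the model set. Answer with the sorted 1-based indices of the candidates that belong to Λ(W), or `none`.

π⊥(n) = n₀ + n₁ζ³ + n₂ζ⁶ + n₃ζ⁹ where ζ = e^{iπ/4}.
#1 (-1, -1, 0, 0): internal (-0.292893, -0.707107); octagon support 0.707107 vs apothem 1.5 → ∈ W
#2 (1, 1, 2, 2): internal (1.707107, 0.121320); octagon support 1.707107 vs apothem 1.5 → ∉ W
#3 (0, 1, 1, 0): internal (-0.707107, -0.292893); octagon support 0.707107 vs apothem 1.5 → ∈ W
#4 (1, -1, 0, 1): internal (2.414214, 0.000000); octagon support 2.414214 vs apothem 1.5 → ∉ W
#5 (1, 1, 0, -1): internal (-0.414214, 0.000000); octagon support 0.414214 vs apothem 1.5 → ∈ W

1, 3, 5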